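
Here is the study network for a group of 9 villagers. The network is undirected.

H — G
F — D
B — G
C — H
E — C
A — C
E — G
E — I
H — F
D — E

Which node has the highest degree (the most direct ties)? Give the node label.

E

Degrees — A:1, B:1, C:3, D:2, E:4, F:2, G:3, H:3, I:1.
The maximum is 4, attained only by E.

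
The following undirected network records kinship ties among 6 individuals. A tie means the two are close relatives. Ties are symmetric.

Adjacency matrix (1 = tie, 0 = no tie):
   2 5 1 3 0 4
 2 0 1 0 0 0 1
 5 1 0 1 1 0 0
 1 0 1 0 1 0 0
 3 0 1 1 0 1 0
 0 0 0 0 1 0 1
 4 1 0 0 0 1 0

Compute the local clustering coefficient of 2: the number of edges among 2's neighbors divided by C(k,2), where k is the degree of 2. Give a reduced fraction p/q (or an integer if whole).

0

2's neighbors: 4 and 5 (k = 2).
Possible neighbor pairs: C(2,2) = 1. Edges among them: none → e = 0.
Clustering(2) = 0/1.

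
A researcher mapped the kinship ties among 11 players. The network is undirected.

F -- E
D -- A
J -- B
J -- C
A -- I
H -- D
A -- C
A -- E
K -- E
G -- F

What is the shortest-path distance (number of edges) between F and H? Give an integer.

4

One shortest route is F – E – A – D – H, which uses 4 edges, and at distance 3 from F we only reach {C, D, I}, which does not include H. So d(F,H) = 4.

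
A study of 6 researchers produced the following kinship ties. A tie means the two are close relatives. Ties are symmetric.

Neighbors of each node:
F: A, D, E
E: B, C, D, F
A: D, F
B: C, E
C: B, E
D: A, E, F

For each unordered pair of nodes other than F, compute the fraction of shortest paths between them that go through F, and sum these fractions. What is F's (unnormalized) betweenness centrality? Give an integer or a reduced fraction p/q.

Pairs whose geodesics pass through F — A–E: 1/2; A–C: 1/2; A–B: 1/2.
All other pairs contribute 0.
Summing the contributions gives betweenness(F) = 3/2.

3/2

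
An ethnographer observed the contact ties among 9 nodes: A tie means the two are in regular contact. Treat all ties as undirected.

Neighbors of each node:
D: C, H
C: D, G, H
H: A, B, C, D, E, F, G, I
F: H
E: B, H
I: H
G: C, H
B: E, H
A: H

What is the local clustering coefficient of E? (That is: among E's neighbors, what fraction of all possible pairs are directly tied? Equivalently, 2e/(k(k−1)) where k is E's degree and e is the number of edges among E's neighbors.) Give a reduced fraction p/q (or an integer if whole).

1

E's neighbors: B and H (k = 2).
Possible neighbor pairs: C(2,2) = 1. Edges among them: B–H → e = 1.
Clustering(E) = 1/1.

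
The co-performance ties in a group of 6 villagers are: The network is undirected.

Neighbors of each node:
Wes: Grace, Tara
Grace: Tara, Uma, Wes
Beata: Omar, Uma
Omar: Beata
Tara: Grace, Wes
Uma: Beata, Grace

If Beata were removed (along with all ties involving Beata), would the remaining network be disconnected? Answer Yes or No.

Removing Beata leaves {Omar} with no path to {Grace, Tara, Uma, and Wes}, so the network splits into 2 components. Beata is a cut vertex.

Yes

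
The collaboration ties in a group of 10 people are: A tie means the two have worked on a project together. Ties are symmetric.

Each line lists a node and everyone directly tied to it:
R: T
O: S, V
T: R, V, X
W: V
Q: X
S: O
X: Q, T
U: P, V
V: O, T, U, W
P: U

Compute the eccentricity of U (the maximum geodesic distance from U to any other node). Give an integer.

Distances from U: O:2, P:1, Q:4, R:3, S:3, T:2, V:1, W:2, X:3.
The largest is 4 (to Q), so the eccentricity of U is 4.

4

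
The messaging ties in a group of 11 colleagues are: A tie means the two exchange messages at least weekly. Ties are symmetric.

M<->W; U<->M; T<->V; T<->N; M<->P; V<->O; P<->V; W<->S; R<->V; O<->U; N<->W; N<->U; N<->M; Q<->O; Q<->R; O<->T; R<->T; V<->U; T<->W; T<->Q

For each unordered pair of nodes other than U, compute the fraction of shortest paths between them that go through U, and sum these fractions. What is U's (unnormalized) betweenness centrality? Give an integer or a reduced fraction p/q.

37/12

Pairs whose geodesics pass through U — Q–M: 1/3; R–M: 1/4; O–M: 1; O–N: 1/2; M–V: 1/2; V–N: 1/2.
All other pairs contribute 0.
Summing the contributions gives betweenness(U) = 37/12.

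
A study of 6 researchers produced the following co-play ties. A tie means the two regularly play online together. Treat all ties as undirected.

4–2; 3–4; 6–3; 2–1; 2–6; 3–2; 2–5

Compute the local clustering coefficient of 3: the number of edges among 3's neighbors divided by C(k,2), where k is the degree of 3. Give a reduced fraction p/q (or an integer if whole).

3's neighbors: 2, 4, and 6 (k = 3).
Possible neighbor pairs: C(3,2) = 3. Edges among them: 2–4, 2–6 → e = 2.
Clustering(3) = 2/3.

2/3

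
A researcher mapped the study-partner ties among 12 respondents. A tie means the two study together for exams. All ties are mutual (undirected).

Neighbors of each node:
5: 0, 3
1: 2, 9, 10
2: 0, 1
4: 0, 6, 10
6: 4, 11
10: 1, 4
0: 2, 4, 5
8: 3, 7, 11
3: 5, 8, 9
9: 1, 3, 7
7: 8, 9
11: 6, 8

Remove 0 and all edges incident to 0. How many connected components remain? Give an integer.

1

0's neighbors (2, 4, and 5) remain reachable from one another through other ties, so the rest of the network stays in one piece.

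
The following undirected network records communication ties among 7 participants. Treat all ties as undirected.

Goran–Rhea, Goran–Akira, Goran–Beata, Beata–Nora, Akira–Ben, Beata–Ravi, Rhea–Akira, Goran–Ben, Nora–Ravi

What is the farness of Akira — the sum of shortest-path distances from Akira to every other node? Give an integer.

Distances from Akira: Beata:2, Ben:1, Goran:1, Nora:3, Ravi:3, Rhea:1.
Sum = 2 + 1 + 1 + 3 + 3 + 1 = 11.

11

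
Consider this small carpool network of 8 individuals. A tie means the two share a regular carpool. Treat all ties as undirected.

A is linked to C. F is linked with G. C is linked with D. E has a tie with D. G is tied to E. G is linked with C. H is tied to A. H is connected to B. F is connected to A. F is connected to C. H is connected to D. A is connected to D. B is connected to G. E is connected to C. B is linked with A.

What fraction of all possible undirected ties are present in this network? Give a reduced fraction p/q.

There are 15 edges and 8 nodes, so the maximum possible is C(8,2) = 28.
Density = 15/28.

15/28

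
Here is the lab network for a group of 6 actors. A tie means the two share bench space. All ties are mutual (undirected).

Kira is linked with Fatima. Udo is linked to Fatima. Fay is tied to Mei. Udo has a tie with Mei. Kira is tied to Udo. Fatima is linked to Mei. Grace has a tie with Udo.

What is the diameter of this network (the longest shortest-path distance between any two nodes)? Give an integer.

Eccentricity of each node (its greatest distance to any other): Fatima:2, Fay:3, Grace:3, Kira:3, Mei:2, Udo:2.
The maximum eccentricity is 3, realized for instance by the pair Kira–Fay via Kira – Udo – Mei – Fay. So the diameter is 3.

3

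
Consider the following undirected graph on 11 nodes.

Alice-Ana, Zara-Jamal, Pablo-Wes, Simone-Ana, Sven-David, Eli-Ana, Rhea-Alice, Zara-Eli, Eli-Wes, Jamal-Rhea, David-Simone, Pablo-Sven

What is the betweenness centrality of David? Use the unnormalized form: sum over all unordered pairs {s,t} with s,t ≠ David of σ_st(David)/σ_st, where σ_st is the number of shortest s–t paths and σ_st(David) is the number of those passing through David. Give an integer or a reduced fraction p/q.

5

Pairs whose geodesics pass through David — Alice–Sven: 1; Ana–Sven: 1; Simone–Sven: 1; Simone–Pablo: 1; Sven–Rhea: 1.
All other pairs contribute 0.
Summing the contributions gives betweenness(David) = 5.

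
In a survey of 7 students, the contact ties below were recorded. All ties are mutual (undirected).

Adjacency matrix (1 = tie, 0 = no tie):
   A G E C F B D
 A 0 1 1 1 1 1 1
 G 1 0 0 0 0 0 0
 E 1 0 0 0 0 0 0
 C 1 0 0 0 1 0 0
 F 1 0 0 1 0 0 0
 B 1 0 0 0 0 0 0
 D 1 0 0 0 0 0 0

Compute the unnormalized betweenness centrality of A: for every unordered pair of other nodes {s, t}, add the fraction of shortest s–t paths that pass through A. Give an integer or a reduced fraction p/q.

Pairs whose geodesics pass through A — G–E: 1; G–C: 1; G–F: 1; G–B: 1; G–D: 1; E–C: 1; E–F: 1; E–B: 1; E–D: 1; C–B: 1; C–D: 1; F–B: 1; F–D: 1; B–D: 1.
All other pairs contribute 0.
Summing the contributions gives betweenness(A) = 14.

14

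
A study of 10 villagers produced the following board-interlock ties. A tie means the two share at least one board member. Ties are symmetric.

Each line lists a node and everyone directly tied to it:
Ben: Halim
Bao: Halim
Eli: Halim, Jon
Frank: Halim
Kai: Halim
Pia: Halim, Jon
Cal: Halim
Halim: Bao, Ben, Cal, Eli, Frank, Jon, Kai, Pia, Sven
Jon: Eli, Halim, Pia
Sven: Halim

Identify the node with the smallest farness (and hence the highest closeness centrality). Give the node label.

Farness (sum of distances to all others) for each node — Bao:17, Ben:17, Cal:17, Eli:16, Frank:17, Halim:9, Jon:15, Kai:17, Pia:16, Sven:17.
The smallest farness is 9, for Halim, so Halim has the highest closeness.

Halim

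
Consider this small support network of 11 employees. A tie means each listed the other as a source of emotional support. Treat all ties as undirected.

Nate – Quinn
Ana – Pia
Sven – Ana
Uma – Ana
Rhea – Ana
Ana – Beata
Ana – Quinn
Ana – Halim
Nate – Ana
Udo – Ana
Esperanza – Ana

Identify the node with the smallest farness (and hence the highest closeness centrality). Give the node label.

Ana

Farness (sum of distances to all others) for each node — Ana:10, Beata:19, Esperanza:19, Halim:19, Nate:18, Pia:19, Quinn:18, Rhea:19, Sven:19, Udo:19, Uma:19.
The smallest farness is 10, for Ana, so Ana has the highest closeness.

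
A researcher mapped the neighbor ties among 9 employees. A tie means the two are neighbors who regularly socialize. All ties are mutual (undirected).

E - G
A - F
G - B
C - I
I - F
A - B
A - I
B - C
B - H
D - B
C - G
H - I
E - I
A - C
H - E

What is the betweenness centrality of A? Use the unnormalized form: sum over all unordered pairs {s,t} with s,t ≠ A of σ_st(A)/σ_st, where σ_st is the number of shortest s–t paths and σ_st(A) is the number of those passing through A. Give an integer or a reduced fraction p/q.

Pairs whose geodesics pass through A — I–B: 1/3; I–D: 1/3; C–F: 1/2; B–F: 1; D–F: 1; G–F: 2/4.
All other pairs contribute 0.
Summing the contributions gives betweenness(A) = 11/3.

11/3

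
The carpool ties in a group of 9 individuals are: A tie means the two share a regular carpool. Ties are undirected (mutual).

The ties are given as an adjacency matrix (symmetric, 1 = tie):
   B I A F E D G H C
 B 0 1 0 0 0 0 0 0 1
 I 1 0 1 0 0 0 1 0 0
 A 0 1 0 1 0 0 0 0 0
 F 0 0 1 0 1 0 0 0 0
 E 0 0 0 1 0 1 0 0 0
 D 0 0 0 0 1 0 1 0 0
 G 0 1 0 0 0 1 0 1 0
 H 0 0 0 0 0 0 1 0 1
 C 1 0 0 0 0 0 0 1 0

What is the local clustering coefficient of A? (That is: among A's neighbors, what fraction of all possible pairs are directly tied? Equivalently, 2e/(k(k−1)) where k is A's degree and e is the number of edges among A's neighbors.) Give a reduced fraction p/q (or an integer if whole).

0

A's neighbors: F and I (k = 2).
Possible neighbor pairs: C(2,2) = 1. Edges among them: none → e = 0.
Clustering(A) = 0/1.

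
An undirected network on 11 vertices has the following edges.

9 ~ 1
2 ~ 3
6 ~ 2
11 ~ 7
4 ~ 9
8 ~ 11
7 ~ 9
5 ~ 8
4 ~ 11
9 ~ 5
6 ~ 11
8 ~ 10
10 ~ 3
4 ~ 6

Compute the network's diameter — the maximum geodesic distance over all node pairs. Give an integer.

5

Eccentricity of each node (its greatest distance to any other): 1:5, 2:4, 3:5, 4:3, 5:4, 6:3, 7:4, 8:3, 9:4, 10:4, 11:3.
The maximum eccentricity is 5, realized for instance by the pair 3–1 via 3 – 2 – 6 – 4 – 9 – 1. So the diameter is 5.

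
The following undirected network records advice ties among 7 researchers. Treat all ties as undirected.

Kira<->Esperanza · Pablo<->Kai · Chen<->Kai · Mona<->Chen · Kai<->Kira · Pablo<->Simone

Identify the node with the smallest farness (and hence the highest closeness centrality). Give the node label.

Kai

Farness (sum of distances to all others) for each node — Chen:12, Esperanza:17, Kai:9, Kira:12, Mona:17, Pablo:12, Simone:17.
The smallest farness is 9, for Kai, so Kai has the highest closeness.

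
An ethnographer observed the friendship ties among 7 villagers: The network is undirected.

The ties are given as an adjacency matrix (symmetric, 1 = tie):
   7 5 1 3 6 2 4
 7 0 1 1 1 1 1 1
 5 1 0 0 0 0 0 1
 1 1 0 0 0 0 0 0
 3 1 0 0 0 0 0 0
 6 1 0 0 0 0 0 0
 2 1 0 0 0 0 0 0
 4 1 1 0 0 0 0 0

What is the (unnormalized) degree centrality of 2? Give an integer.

1

2 is directly tied to 7. That is 1 neighbor, so the degree of 2 is 1.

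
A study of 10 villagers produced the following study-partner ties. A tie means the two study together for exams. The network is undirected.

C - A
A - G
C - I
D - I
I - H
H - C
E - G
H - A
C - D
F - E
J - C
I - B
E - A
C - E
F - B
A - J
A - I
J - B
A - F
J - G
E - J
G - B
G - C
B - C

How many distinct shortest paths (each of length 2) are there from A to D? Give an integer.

The shortest distance is 2. The length-2 paths are: A–C–D; A–I–D.
That gives 2 distinct shortest paths.

2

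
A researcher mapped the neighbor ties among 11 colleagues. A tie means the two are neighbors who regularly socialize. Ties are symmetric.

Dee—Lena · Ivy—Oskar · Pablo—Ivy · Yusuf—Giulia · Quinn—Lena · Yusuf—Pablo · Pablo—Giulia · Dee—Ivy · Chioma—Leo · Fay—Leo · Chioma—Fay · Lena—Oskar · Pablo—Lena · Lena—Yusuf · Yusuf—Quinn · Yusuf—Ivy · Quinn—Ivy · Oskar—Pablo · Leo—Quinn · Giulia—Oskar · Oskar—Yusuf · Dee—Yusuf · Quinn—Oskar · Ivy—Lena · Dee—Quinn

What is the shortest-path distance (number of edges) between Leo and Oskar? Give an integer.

One shortest route is Leo – Quinn – Oskar, which uses 2 edges, and Leo and Oskar are not directly tied, so nothing shorter exists. So d(Leo,Oskar) = 2.

2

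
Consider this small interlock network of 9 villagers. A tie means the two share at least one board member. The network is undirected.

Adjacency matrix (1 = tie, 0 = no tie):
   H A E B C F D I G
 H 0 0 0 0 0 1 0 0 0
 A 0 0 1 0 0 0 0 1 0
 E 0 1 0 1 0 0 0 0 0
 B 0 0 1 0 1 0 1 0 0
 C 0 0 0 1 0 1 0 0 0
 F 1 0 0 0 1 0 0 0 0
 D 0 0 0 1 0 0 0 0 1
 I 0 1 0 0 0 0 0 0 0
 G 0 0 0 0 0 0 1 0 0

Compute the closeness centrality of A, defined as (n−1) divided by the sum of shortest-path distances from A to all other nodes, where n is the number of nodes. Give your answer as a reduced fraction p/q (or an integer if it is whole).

8/23

Distances from A: B:2, C:3, D:3, E:1, F:4, G:4, H:5, I:1. Sum = 23.
n = 9, so closeness = 8/23.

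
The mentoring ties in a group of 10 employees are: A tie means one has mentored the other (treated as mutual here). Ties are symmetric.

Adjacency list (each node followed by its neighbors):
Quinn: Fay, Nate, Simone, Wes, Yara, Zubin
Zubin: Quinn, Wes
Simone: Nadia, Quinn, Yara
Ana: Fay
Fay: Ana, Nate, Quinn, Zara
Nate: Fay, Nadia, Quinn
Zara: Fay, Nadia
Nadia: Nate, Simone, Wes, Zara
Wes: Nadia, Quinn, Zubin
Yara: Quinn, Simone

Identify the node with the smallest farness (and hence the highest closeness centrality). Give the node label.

Farness (sum of distances to all others) for each node — Ana:22, Fay:14, Nadia:15, Nate:15, Quinn:12, Simone:16, Wes:16, Yara:18, Zara:18, Zubin:18.
The smallest farness is 12, for Quinn, so Quinn has the highest closeness.

Quinn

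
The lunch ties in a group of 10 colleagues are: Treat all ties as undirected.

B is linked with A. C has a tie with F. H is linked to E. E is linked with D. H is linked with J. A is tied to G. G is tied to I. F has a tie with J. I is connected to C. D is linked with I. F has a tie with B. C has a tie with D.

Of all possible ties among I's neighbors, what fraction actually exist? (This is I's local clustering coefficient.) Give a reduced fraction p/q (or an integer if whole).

I's neighbors: C, D, and G (k = 3).
Possible neighbor pairs: C(3,2) = 3. Edges among them: C–D → e = 1.
Clustering(I) = 1/3.

1/3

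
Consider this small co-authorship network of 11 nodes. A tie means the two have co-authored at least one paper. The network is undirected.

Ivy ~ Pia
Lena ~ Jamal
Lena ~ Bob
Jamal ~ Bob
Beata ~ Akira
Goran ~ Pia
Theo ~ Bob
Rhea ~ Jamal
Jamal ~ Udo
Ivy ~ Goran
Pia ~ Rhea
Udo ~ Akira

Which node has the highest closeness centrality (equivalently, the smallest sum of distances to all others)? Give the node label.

Farness (sum of distances to all others) for each node — Akira:31, Beata:40, Bob:25, Goran:35, Ivy:35, Jamal:19, Lena:26, Pia:27, Rhea:22, Theo:34, Udo:24.
The smallest farness is 19, for Jamal, so Jamal has the highest closeness.

Jamal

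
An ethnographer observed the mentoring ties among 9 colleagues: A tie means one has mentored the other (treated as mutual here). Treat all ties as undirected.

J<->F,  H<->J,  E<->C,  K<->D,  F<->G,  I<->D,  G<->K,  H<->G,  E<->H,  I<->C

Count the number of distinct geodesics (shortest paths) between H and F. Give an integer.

The shortest distance is 2. The length-2 paths are: H–G–F; H–J–F.
That gives 2 distinct shortest paths.

2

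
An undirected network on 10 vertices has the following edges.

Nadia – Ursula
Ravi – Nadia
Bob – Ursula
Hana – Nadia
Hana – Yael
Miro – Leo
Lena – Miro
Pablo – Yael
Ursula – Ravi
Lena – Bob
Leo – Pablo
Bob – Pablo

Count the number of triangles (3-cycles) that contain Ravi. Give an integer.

Ravi's neighbors: Nadia and Ursula.
Neighbor pairs that are themselves tied: Ravi–Nadia–Ursula. Each forms one triangle with Ravi, for 1 in total.

1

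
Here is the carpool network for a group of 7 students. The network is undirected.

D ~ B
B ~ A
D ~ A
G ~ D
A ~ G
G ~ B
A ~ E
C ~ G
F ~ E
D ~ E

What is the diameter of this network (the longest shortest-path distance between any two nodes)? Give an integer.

4

Eccentricity of each node (its greatest distance to any other): A:2, B:3, C:4, D:2, E:3, F:4, G:3.
The maximum eccentricity is 4, realized for instance by the pair C–F via C – G – A – E – F. So the diameter is 4.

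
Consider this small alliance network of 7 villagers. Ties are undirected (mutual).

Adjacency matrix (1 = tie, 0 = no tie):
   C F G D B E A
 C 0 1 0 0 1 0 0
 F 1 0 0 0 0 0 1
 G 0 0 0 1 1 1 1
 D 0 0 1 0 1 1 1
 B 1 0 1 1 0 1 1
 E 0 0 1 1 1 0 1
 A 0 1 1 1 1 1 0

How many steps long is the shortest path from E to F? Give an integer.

One shortest route is E – A – F, which uses 2 edges, and E and F are not directly tied, so nothing shorter exists. So d(E,F) = 2.

2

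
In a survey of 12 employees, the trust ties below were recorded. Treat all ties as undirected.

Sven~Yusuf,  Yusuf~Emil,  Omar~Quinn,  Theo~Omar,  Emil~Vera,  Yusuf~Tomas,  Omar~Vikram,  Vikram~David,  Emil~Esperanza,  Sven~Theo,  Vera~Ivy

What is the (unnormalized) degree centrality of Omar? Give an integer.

3

Omar is directly tied to Quinn, Theo, and Vikram. That is 3 neighbors, so the degree of Omar is 3.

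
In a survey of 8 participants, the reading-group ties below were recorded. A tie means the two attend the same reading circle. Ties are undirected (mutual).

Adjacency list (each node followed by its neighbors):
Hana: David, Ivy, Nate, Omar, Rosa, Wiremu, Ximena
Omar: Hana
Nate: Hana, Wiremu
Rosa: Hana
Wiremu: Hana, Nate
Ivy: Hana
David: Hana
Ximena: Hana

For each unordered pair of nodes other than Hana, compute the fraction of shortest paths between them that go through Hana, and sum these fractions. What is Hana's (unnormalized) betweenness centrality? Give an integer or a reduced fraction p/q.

20

Pairs whose geodesics pass through Hana — Ivy–Ximena: 1; Ivy–David: 1; Ivy–Nate: 1; Ivy–Wiremu: 1; Ivy–Rosa: 1; Ivy–Omar: 1; Ximena–David: 1; Ximena–Nate: 1; Ximena–Wiremu: 1; Ximena–Rosa: 1; Ximena–Omar: 1; David–Nate: 1; David–Wiremu: 1; David–Rosa: 1 … (+6 more pairs).
All other pairs contribute 0.
Summing the contributions gives betweenness(Hana) = 20.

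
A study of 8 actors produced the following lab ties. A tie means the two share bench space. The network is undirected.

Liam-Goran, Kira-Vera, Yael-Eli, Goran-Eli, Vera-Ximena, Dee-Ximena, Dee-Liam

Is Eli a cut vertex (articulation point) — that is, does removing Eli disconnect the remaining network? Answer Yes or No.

Yes

Removing Eli leaves {Yael} with no path to {Dee, Goran, Kira, Liam, Vera, and Ximena}, so the network splits into 2 components. Eli is a cut vertex.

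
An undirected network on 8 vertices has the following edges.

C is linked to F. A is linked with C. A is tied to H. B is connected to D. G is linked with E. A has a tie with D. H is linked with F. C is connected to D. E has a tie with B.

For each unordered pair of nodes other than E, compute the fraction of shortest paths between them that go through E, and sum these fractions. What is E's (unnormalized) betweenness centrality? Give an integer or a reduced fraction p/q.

6

Pairs whose geodesics pass through E — H–G: 1; B–G: 1; D–G: 1; C–G: 1; G–A: 1; G–F: 1.
All other pairs contribute 0.
Summing the contributions gives betweenness(E) = 6.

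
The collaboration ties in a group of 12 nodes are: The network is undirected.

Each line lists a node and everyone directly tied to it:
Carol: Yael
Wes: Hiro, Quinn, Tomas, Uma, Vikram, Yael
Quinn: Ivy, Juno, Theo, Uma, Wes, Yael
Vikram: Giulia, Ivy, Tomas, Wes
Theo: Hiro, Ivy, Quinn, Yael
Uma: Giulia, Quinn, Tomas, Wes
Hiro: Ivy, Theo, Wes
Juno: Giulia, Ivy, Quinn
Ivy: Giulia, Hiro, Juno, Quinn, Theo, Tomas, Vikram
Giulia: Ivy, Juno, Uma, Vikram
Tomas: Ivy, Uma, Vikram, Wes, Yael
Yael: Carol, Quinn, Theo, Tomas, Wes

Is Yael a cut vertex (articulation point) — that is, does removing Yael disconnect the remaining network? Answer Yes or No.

Yes

Removing Yael leaves {Giulia, Hiro, Ivy, Juno, Quinn, Theo, Tomas, Uma, Vikram, and Wes} with no path to {Carol}, so the network splits into 2 components. Yael is a cut vertex.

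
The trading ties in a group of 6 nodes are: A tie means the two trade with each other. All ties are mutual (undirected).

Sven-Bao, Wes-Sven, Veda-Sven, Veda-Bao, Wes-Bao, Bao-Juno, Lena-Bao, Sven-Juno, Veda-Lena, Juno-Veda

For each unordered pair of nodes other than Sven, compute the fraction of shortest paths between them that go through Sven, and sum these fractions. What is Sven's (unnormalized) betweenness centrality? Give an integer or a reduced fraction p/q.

1

Pairs whose geodesics pass through Sven — Wes–Veda: 1/2; Wes–Juno: 1/2.
All other pairs contribute 0.
Summing the contributions gives betweenness(Sven) = 1.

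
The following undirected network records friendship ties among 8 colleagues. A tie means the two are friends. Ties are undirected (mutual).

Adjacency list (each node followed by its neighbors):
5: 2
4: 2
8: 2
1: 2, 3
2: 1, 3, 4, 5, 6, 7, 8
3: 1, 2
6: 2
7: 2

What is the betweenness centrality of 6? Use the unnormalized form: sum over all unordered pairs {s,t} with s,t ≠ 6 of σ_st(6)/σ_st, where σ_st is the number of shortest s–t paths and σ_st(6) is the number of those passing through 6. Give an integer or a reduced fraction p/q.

No shortest path between any pair of other nodes passes through 6.
Summing the contributions gives betweenness(6) = 0.

0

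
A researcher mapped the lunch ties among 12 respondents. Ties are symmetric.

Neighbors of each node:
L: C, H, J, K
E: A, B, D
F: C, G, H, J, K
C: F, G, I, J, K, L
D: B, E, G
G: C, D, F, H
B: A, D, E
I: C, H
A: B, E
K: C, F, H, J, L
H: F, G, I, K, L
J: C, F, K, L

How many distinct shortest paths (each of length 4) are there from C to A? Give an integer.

2

The shortest distance is 4. The length-4 paths are: C–G–D–E–A; C–G–D–B–A.
That gives 2 distinct shortest paths.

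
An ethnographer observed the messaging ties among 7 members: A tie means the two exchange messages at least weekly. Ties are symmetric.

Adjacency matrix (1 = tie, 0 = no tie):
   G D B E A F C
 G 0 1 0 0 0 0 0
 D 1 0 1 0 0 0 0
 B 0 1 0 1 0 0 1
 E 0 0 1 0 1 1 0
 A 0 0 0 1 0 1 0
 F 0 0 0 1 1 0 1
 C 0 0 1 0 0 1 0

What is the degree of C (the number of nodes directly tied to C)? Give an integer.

2

C is directly tied to B and F. That is 2 neighbors, so the degree of C is 2.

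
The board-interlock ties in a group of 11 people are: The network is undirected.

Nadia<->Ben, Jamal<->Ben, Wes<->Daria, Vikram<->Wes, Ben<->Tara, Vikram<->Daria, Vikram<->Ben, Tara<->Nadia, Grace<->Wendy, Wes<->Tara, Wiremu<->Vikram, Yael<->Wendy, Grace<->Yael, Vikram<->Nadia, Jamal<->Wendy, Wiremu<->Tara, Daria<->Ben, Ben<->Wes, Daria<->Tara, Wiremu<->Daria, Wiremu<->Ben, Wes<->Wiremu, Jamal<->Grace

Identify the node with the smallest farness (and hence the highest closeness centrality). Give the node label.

Ben

Farness (sum of distances to all others) for each node — Ben:14, Daria:19, Grace:23, Jamal:17, Nadia:21, Tara:19, Vikram:19, Wendy:23, Wes:19, Wiremu:19, Yael:31.
The smallest farness is 14, for Ben, so Ben has the highest closeness.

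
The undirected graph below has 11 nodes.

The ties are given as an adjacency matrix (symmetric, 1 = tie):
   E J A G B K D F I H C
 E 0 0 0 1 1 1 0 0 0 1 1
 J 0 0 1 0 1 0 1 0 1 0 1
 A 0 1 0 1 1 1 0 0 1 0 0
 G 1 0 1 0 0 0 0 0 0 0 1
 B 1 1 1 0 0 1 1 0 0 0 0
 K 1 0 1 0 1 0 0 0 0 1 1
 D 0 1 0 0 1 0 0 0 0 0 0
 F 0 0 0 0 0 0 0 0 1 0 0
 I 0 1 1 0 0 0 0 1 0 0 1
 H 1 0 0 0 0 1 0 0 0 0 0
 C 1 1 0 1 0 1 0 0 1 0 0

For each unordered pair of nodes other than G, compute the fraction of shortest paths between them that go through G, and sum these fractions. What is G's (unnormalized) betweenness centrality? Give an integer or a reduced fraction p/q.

7/12

Pairs whose geodesics pass through G — E–A: 1/3; A–C: 1/4.
All other pairs contribute 0.
Summing the contributions gives betweenness(G) = 7/12.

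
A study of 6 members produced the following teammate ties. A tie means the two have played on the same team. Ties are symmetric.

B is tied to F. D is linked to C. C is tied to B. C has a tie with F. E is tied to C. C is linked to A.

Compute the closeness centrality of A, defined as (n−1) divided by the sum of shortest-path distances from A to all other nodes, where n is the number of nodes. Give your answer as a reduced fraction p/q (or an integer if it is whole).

Distances from A: B:2, C:1, D:2, E:2, F:2. Sum = 9.
n = 6, so closeness = 5/9.

5/9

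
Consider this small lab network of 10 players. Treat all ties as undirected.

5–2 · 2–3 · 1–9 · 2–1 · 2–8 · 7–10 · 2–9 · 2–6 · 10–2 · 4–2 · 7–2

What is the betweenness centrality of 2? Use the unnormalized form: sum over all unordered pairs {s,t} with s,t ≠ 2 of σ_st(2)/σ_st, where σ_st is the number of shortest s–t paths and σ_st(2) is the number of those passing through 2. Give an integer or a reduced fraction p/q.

Pairs whose geodesics pass through 2 — 3–8: 1; 3–6: 1; 3–4: 1; 3–9: 1; 3–10: 1; 3–7: 1; 3–5: 1; 3–1: 1; 8–6: 1; 8–4: 1; 8–9: 1; 8–10: 1; 8–7: 1; 8–5: 1 … (+20 more pairs).
All other pairs contribute 0.
Summing the contributions gives betweenness(2) = 34.

34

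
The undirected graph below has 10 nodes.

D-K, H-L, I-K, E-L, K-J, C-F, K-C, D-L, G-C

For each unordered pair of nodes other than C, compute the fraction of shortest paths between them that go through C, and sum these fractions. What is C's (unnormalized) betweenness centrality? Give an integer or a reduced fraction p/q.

Pairs whose geodesics pass through C — J–G: 1; J–F: 1; D–G: 1; D–F: 1; G–L: 1; G–I: 1; G–H: 1; G–E: 1; G–K: 1; G–F: 1; L–F: 1; I–F: 1; H–F: 1; E–F: 1 … (+1 more pairs).
All other pairs contribute 0.
Summing the contributions gives betweenness(C) = 15.

15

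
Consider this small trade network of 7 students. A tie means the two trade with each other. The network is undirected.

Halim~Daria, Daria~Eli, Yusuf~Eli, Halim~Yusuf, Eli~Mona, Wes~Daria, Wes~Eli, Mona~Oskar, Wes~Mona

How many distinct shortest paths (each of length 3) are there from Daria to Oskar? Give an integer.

2

The shortest distance is 3. The length-3 paths are: Daria–Wes–Mona–Oskar; Daria–Eli–Mona–Oskar.
That gives 2 distinct shortest paths.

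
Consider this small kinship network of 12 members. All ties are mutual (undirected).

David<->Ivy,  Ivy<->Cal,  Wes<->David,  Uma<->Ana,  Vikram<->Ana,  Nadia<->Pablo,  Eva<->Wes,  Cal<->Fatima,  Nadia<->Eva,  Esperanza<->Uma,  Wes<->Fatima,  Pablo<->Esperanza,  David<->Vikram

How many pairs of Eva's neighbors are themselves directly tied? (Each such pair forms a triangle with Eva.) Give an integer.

Eva's neighbors are Nadia and Wes, but none of them are tied to each other, so no triangle contains Eva.

0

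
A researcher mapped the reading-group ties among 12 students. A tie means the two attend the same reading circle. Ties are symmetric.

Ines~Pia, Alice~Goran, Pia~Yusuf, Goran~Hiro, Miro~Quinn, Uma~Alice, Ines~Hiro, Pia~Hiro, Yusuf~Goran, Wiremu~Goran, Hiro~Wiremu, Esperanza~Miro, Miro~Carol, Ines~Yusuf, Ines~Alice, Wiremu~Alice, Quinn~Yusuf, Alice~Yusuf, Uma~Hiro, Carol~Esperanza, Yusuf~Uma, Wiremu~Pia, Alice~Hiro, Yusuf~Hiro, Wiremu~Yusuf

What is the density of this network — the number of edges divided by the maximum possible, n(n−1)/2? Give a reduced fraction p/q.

There are 25 edges and 12 nodes, so the maximum possible is C(12,2) = 66.
Density = 25/66.

25/66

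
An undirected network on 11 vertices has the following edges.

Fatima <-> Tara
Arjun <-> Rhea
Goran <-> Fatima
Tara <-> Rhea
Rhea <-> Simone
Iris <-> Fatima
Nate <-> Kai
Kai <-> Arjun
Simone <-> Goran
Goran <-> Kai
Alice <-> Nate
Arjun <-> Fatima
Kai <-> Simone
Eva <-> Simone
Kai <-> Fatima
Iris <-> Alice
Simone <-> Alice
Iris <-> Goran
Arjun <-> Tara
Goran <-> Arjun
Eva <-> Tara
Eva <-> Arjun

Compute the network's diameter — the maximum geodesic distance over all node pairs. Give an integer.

Eccentricity of each node (its greatest distance to any other): Alice:3, Arjun:3, Eva:3, Fatima:2, Goran:2, Iris:3, Kai:2, Nate:3, Rhea:3, Simone:2, Tara:3.
The maximum eccentricity is 3, realized for instance by the pair Alice–Tara via Alice – Simone – Rhea – Tara. So the diameter is 3.

3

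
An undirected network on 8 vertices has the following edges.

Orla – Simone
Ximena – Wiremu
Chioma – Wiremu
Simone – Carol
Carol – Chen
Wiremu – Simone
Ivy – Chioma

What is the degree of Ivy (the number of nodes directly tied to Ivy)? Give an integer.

1

Ivy is directly tied to Chioma. That is 1 neighbor, so the degree of Ivy is 1.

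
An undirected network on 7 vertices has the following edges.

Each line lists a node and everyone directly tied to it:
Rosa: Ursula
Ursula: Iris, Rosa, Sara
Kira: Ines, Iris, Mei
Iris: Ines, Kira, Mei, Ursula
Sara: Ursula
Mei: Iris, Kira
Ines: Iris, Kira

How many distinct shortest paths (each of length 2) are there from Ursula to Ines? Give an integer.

The shortest distance is 2, and the only length-2 path is Ursula–Iris–Ines. So there is exactly 1 shortest path.

1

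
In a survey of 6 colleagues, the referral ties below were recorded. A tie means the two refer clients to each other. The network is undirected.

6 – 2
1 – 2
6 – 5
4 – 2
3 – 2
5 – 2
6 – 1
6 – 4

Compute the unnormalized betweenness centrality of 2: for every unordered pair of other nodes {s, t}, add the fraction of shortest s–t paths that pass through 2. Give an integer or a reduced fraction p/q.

Pairs whose geodesics pass through 2 — 3–6: 1; 3–1: 1; 3–5: 1; 3–4: 1; 1–5: 1/2; 1–4: 1/2; 5–4: 1/2.
All other pairs contribute 0.
Summing the contributions gives betweenness(2) = 11/2.

11/2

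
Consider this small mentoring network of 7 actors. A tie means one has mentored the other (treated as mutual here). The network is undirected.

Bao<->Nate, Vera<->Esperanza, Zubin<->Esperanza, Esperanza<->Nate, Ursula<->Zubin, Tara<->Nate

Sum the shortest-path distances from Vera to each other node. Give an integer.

Distances from Vera: Bao:3, Esperanza:1, Nate:2, Tara:3, Ursula:3, Zubin:2.
Sum = 3 + 1 + 2 + 3 + 3 + 2 = 14.

14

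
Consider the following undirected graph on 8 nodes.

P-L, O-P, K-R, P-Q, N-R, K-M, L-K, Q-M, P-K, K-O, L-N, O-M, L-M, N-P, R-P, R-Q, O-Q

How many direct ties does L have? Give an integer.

4

L is directly tied to K, M, N, and P. That is 4 neighbors, so the degree of L is 4.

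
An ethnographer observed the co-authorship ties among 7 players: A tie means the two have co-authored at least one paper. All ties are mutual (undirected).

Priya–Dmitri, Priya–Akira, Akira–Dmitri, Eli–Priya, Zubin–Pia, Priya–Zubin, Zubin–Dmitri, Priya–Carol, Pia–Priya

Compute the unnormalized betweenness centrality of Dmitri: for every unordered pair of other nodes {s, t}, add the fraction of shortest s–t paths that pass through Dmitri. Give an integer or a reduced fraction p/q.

Pairs whose geodesics pass through Dmitri — Akira–Zubin: 1/2.
All other pairs contribute 0.
Summing the contributions gives betweenness(Dmitri) = 1/2.

1/2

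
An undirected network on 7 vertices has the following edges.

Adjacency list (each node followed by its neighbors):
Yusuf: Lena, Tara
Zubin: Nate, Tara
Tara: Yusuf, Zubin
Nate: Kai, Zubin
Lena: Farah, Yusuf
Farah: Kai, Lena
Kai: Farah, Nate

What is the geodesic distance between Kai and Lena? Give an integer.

2

One shortest route is Kai – Farah – Lena, which uses 2 edges, and Kai and Lena are not directly tied, so nothing shorter exists. So d(Kai,Lena) = 2.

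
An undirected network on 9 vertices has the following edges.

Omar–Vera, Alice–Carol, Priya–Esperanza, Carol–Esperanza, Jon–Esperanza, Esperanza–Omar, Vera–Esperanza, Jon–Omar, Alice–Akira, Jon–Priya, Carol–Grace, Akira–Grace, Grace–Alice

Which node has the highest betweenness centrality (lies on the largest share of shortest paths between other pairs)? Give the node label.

Unnormalized betweenness of each node: Akira:0, Alice:3, Carol:15, Esperanza:18, Grace:3, Jon:1/2, Omar:1/2, Priya:0, Vera:0.
Esperanza has the largest value, 18, making it the main broker — the node through which the most shortest paths run.

Esperanza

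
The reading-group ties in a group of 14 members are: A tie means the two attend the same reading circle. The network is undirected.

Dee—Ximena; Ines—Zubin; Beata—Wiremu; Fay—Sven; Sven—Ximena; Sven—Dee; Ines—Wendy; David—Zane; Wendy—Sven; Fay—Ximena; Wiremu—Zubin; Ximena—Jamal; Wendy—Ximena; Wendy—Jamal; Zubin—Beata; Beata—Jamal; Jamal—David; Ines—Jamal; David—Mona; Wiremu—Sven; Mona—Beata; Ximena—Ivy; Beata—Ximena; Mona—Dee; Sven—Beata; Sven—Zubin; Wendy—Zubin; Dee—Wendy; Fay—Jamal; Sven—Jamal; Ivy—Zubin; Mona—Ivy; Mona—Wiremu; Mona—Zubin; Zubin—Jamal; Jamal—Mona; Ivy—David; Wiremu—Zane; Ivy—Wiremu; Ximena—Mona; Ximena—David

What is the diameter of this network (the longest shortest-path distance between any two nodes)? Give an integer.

Eccentricity of each node (its greatest distance to any other): Beata:2, David:2, Dee:3, Fay:3, Ines:3, Ivy:2, Jamal:2, Mona:2, Sven:2, Wendy:3, Wiremu:2, Ximena:2, Zane:3, Zubin:2.
The maximum eccentricity is 3, realized for instance by the pair Ines–Zane via Ines – Jamal – David – Zane. So the diameter is 3.

3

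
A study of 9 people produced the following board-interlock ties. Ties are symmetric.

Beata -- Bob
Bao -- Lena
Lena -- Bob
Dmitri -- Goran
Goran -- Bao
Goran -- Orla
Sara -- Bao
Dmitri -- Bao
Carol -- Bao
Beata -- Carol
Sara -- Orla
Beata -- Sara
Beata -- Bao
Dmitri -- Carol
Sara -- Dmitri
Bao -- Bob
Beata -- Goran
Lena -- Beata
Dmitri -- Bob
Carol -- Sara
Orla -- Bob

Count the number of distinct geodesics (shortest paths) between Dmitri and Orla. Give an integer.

3

The shortest distance is 2. The length-2 paths are: Dmitri–Bob–Orla; Dmitri–Goran–Orla; Dmitri–Sara–Orla.
That gives 3 distinct shortest paths.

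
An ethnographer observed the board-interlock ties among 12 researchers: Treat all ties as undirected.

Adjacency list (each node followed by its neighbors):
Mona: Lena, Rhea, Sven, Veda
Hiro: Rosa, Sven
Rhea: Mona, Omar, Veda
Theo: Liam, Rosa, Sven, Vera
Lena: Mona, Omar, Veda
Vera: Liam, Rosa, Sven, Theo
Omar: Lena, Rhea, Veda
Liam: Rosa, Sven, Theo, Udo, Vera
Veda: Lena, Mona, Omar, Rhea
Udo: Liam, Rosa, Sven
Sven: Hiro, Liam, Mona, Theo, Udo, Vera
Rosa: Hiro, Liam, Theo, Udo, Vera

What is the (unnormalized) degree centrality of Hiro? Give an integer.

2

Hiro is directly tied to Rosa and Sven. That is 2 neighbors, so the degree of Hiro is 2.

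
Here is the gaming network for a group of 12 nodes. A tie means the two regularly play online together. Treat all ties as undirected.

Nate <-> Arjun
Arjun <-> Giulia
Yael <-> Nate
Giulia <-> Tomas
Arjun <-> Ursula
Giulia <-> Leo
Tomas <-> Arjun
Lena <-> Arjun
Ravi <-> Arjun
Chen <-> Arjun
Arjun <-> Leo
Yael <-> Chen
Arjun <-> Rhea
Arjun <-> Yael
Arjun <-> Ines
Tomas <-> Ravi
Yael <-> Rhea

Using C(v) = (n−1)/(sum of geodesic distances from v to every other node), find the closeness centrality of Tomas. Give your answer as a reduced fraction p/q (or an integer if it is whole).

11/19

Distances from Tomas: Arjun:1, Chen:2, Giulia:1, Ines:2, Lena:2, Leo:2, Nate:2, Ravi:1, Rhea:2, Ursula:2, Yael:2. Sum = 19.
n = 12, so closeness = 11/19.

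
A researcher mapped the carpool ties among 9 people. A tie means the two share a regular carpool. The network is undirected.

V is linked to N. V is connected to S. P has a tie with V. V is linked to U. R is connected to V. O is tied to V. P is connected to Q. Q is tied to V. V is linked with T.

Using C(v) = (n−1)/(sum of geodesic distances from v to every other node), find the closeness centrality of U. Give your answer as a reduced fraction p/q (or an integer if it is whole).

8/15

Distances from U: N:2, O:2, P:2, Q:2, R:2, S:2, T:2, V:1. Sum = 15.
n = 9, so closeness = 8/15.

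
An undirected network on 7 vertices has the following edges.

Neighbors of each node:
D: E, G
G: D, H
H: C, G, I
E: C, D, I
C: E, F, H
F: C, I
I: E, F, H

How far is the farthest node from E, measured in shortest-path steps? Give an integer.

2

Distances from E: C:1, D:1, F:2, G:2, H:2, I:1.
The largest is 2 (to G, F, and H), so the eccentricity of E is 2.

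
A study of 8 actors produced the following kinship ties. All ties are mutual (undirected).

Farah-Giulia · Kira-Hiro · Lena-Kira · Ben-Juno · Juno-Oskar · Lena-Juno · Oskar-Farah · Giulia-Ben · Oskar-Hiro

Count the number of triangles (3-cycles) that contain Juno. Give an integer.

0

Juno's neighbors are Ben, Lena, and Oskar, but none of them are tied to each other, so no triangle contains Juno.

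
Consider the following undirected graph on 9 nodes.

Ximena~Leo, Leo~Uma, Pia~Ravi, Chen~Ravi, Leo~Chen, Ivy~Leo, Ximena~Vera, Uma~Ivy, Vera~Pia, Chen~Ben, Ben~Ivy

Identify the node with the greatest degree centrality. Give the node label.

Degrees — Ben:2, Chen:3, Ivy:3, Leo:4, Pia:2, Ravi:2, Uma:2, Vera:2, Ximena:2.
The maximum is 4, attained only by Leo.

Leo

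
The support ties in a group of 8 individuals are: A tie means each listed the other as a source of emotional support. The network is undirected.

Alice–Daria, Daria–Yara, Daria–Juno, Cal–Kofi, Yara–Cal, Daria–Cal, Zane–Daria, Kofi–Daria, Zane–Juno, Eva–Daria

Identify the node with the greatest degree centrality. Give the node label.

Degrees — Alice:1, Cal:3, Daria:7, Eva:1, Juno:2, Kofi:2, Yara:2, Zane:2.
The maximum is 7, attained only by Daria.

Daria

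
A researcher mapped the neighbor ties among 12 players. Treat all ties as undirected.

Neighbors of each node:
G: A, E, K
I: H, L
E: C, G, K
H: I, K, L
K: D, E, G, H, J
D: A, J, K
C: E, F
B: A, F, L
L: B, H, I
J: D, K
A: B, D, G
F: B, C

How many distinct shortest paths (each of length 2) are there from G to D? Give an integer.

The shortest distance is 2. The length-2 paths are: G–K–D; G–A–D.
That gives 2 distinct shortest paths.

2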